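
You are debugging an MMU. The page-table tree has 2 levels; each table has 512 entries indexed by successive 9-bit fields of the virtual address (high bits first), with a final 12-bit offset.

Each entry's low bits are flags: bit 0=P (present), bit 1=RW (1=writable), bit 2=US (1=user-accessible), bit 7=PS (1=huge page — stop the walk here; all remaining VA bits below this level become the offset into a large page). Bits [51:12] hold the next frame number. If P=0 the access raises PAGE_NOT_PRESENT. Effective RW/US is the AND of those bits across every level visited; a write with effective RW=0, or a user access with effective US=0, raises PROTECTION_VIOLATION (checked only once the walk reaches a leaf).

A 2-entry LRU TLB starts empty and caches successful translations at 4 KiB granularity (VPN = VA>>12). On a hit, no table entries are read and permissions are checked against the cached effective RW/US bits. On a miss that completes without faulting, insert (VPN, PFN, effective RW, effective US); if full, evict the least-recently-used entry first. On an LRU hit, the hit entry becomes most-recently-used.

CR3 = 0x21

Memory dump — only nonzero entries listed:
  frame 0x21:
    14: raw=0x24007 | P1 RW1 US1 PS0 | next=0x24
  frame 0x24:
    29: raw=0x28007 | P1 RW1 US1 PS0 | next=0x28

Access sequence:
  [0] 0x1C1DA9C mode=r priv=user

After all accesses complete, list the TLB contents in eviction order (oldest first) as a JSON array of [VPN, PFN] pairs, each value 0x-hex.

Walk each access:
#0 VA=0x1C1DA9C (r,user):
  L0 @0x21[14] → 0x24007  P=1,RW=1,US=1,PS=0
  L1 @0x24[29] → 0x28007  P=1,RW=1,US=1,PS=0
  ✓ 0x28A9C  — 2 lookups

TLB: [["0x1C1D", "0x28"]]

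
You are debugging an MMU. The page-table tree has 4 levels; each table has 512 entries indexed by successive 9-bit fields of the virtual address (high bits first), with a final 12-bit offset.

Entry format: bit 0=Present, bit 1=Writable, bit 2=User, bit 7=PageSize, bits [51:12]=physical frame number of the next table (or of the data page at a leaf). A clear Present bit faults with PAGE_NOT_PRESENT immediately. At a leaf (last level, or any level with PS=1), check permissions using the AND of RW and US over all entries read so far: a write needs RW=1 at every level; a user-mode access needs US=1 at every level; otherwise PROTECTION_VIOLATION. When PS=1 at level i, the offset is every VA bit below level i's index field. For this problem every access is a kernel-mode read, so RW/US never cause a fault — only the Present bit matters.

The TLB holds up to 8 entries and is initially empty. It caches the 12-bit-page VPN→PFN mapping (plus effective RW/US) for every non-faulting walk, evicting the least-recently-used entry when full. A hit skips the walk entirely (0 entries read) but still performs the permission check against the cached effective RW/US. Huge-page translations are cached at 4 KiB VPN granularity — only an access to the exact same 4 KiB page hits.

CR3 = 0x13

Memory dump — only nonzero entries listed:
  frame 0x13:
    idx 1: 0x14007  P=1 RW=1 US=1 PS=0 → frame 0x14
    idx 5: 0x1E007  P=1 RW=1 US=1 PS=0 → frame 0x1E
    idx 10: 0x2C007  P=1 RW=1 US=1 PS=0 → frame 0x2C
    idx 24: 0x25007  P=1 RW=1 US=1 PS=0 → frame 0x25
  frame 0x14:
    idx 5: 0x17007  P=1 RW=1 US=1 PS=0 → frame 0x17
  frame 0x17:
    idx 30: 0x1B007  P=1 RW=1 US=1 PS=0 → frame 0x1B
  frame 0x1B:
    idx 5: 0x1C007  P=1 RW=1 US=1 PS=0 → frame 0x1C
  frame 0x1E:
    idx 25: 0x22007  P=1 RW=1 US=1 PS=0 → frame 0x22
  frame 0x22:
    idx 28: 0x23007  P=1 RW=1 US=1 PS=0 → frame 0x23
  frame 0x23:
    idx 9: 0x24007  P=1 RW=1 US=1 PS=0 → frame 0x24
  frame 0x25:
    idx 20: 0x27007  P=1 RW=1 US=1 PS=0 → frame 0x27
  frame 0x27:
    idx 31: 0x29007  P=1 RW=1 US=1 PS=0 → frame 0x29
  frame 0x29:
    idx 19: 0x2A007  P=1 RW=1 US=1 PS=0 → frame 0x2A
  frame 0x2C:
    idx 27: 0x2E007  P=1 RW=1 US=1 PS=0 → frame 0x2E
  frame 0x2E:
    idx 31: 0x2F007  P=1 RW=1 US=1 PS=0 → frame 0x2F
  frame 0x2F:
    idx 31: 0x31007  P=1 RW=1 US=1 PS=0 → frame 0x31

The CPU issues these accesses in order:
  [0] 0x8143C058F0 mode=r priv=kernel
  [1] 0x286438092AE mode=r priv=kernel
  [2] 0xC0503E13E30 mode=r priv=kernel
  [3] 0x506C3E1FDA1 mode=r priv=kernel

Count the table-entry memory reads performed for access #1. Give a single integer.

Walk each access:
#0 VA=0x8143C058F0 (r,kernel):
  [0] read 0x13 idx=1: raw=0x14007 flags P=1 W=1 U=1 S=0
  [1] read 0x14 idx=5: raw=0x17007 flags P=1 W=1 U=1 S=0
  [2] read 0x17 idx=30: raw=0x1B007 flags P=1 W=1 U=1 S=0
  [3] read 0x1B idx=5: raw=0x1C007 flags P=1 W=1 U=1 S=0
  ⇒ phys 0x1C8F0  [4 reads]
#1 VA=0x286438092AE (r,kernel):
  [0] read 0x13 idx=5: raw=0x1E007 flags P=1 W=1 U=1 S=0
  [1] read 0x1E idx=25: raw=0x22007 flags P=1 W=1 U=1 S=0
  [2] read 0x22 idx=28: raw=0x23007 flags P=1 W=1 U=1 S=0
  [3] read 0x23 idx=9: raw=0x24007 flags P=1 W=1 U=1 S=0
  ⇒ phys 0x242AE  [4 reads]
#2 VA=0xC0503E13E30 (r,kernel):
  [0] read 0x13 idx=24: raw=0x25007 flags P=1 W=1 U=1 S=0
  [1] read 0x25 idx=20: raw=0x27007 flags P=1 W=1 U=1 S=0
  [2] read 0x27 idx=31: raw=0x29007 flags P=1 W=1 U=1 S=0
  [3] read 0x29 idx=19: raw=0x2A007 flags P=1 W=1 U=1 S=0
  ⇒ phys 0x2AE30  [4 reads]
#3 VA=0x506C3E1FDA1 (r,kernel):
  [0] read 0x13 idx=10: raw=0x2C007 flags P=1 W=1 U=1 S=0
  [1] read 0x2C idx=27: raw=0x2E007 flags P=1 W=1 U=1 S=0
  [2] read 0x2E idx=31: raw=0x2F007 flags P=1 W=1 U=1 S=0
  [3] read 0x2F idx=31: raw=0x31007 flags P=1 W=1 U=1 S=0
  ⇒ phys 0x31DA1  [4 reads]

Entries read for #1: 4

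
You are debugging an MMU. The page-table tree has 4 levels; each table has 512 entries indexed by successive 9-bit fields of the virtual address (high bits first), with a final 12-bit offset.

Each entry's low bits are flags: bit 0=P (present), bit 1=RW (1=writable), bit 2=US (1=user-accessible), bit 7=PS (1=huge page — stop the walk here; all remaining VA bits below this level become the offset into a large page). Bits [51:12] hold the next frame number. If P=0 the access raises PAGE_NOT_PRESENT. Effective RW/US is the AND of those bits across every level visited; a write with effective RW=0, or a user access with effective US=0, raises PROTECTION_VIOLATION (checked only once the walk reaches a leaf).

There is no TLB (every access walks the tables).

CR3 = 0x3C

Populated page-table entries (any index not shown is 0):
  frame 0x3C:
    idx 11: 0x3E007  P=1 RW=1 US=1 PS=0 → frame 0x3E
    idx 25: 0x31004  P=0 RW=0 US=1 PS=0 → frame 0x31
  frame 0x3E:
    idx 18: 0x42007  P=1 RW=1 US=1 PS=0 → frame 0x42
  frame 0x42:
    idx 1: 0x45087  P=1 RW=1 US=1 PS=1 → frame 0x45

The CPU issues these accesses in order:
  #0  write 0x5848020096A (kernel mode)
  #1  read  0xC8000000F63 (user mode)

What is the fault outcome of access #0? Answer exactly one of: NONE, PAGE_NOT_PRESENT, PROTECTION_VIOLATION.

Walk each access:
#0 VA=0x5848020096A (w,kernel):
  L0 @0x3C[11] → 0x3E007  P=1,RW=1,US=1,PS=0
  L1 @0x3E[18] → 0x42007  P=1,RW=1,US=1,PS=0
  L2 @0x42[1] → 0x45087  P=1,RW=1,US=1,PS=1
  → PA=0x4596A (huge @L2)  (3 entries read)
#1 VA=0xC8000000F63 (r,user):
  L0 @0x3C[25] → 0x31004  P=0,RW=0,US=1,PS=0
  ✗ PAGE_NOT_PRESENT  [1 reads]

Access #0 fault: NONE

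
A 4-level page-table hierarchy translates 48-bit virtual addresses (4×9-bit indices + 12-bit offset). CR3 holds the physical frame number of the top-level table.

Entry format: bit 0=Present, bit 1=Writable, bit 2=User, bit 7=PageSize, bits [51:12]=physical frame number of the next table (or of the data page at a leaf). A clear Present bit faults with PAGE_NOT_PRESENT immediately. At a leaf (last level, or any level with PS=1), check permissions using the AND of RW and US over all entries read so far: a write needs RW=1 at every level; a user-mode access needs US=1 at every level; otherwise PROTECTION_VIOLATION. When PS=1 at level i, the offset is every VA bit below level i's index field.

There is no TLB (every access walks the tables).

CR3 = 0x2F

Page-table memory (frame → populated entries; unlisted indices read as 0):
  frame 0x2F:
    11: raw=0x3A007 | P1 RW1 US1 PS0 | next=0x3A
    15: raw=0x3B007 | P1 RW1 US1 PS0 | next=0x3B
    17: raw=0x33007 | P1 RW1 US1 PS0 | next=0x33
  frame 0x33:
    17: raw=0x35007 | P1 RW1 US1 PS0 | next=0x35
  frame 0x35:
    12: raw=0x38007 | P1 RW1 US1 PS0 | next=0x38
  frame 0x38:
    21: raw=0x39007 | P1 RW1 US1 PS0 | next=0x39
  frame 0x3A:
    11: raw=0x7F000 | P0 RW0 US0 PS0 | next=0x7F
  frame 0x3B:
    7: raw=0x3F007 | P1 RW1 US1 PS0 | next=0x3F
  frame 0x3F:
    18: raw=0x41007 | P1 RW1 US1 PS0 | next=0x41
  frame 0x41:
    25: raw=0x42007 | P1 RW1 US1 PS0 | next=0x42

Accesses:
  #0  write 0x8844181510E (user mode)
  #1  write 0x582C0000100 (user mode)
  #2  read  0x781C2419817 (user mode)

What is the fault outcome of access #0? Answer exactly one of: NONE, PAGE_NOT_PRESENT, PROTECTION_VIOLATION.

Walk each access:
#0 VA=0x8844181510E (w,user):
  L0: frame=0x2F idx=17 entry=0x33007 [P=1 RW=1 US=1 PS=0]
  L1: frame=0x33 idx=17 entry=0x35007 [P=1 RW=1 US=1 PS=0]
  L2: frame=0x35 idx=12 entry=0x38007 [P=1 RW=1 US=1 PS=0]
  L3: frame=0x38 idx=21 entry=0x39007 [P=1 RW=1 US=1 PS=0]
  ✓ 0x3910E  — 4 lookups
#1 VA=0x582C0000100 (w,user):
  L0: frame=0x2F idx=11 entry=0x3A007 [P=1 RW=1 US=1 PS=0]
  L1: frame=0x3A idx=11 entry=0x7F000 [P=0 RW=0 US=0 PS=0]
  ✗ PAGE_NOT_PRESENT  [2 reads]
#2 VA=0x781C2419817 (r,user):
  L0: frame=0x2F idx=15 entry=0x3B007 [P=1 RW=1 US=1 PS=0]
  L1: frame=0x3B idx=7 entry=0x3F007 [P=1 RW=1 US=1 PS=0]
  L2: frame=0x3F idx=18 entry=0x41007 [P=1 RW=1 US=1 PS=0]
  L3: frame=0x41 idx=25 entry=0x42007 [P=1 RW=1 US=1 PS=0]
  ✓ 0x42817  — 4 lookups

Access #0 fault: NONE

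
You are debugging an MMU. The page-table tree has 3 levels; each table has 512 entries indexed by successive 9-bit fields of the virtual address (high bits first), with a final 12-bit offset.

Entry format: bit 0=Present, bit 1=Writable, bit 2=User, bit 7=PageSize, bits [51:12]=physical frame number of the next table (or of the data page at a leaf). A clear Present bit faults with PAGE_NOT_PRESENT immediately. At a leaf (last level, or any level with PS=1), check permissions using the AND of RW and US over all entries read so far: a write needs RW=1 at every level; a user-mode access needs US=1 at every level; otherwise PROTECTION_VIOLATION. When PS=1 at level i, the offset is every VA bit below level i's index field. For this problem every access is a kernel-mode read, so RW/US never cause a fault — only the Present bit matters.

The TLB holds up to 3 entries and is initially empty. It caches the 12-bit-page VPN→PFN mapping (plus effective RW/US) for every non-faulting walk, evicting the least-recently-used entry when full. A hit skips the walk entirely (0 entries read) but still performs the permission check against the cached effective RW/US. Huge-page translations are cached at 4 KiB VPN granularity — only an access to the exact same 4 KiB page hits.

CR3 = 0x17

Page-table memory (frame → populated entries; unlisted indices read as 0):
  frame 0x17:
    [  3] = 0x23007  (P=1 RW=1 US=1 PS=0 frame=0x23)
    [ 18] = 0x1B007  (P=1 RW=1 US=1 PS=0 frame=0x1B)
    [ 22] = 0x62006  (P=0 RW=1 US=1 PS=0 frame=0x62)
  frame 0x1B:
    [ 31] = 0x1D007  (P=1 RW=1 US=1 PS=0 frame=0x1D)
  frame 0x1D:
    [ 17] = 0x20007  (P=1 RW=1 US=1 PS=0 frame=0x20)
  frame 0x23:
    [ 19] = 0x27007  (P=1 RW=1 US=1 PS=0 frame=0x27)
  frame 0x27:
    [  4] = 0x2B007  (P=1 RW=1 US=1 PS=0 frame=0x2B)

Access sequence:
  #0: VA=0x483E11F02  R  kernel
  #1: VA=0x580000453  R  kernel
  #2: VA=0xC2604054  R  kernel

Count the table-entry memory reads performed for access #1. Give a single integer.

Walk each access:
#0 VA=0x483E11F02 (r,kernel):
  [0] read 0x17 idx=18: raw=0x1B007 flags P=1 W=1 U=1 S=0
  [1] read 0x1B idx=31: raw=0x1D007 flags P=1 W=1 U=1 S=0
  [2] read 0x1D idx=17: raw=0x20007 flags P=1 W=1 U=1 S=0
  ✓ 0x20F02  — 3 lookups
#1 VA=0x580000453 (r,kernel):
  [0] read 0x17 idx=22: raw=0x62006 flags P=0 W=1 U=1 S=0
  ✗ PAGE_NOT_PRESENT  [1 reads]
#2 VA=0xC2604054 (r,kernel):
  [0] read 0x17 idx=3: raw=0x23007 flags P=1 W=1 U=1 S=0
  [1] read 0x23 idx=19: raw=0x27007 flags P=1 W=1 U=1 S=0
  [2] read 0x27 idx=4: raw=0x2B007 flags P=1 W=1 U=1 S=0
  ✓ 0x2B054  — 3 lookups

Entries read for #1: 1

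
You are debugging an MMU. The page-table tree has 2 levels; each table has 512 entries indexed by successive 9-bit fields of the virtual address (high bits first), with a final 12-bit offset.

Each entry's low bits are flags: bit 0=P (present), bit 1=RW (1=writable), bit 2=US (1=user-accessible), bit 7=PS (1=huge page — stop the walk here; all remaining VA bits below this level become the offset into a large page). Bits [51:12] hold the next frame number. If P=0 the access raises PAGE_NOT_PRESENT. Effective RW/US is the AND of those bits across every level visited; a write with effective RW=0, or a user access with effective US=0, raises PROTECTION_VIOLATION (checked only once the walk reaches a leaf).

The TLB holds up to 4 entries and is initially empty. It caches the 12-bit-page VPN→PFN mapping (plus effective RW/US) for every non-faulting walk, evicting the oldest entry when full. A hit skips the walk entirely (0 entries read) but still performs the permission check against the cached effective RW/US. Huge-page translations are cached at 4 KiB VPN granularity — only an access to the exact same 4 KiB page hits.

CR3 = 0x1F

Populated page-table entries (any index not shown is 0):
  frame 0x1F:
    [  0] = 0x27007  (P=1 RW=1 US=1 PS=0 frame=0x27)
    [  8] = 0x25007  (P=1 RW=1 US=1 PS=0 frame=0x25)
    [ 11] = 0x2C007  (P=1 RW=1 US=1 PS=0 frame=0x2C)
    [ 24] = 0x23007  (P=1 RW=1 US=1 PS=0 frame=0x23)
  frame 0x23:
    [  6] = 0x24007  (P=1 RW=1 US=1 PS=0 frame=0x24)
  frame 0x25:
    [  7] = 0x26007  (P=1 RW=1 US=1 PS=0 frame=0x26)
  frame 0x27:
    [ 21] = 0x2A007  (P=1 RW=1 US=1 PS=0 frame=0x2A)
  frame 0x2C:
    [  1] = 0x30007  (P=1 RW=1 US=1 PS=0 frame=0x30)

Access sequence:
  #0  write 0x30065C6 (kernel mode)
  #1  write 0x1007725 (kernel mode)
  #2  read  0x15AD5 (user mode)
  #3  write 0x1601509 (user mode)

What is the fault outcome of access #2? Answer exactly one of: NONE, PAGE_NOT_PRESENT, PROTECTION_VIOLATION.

Trace:
#0 VA=0x30065C6 (w,kernel):
  [0] read 0x1F idx=24: raw=0x23007 flags P=1 W=1 U=1 S=0
  [1] read 0x23 idx=6: raw=0x24007 flags P=1 W=1 U=1 S=0
  ⇒ phys 0x245C6  [2 reads]
#1 VA=0x1007725 (w,kernel):
  [0] read 0x1F idx=8: raw=0x25007 flags P=1 W=1 U=1 S=0
  [1] read 0x25 idx=7: raw=0x26007 flags P=1 W=1 U=1 S=0
  ⇒ phys 0x26725  [2 reads]
#2 VA=0x15AD5 (r,user):
  [0] read 0x1F idx=0: raw=0x27007 flags P=1 W=1 U=1 S=0
  [1] read 0x27 idx=21: raw=0x2A007 flags P=1 W=1 U=1 S=0
  ⇒ phys 0x2AAD5  [2 reads]
#3 VA=0x1601509 (w,user):
  [0] read 0x1F idx=11: raw=0x2C007 flags P=1 W=1 U=1 S=0
  [1] read 0x2C idx=1: raw=0x30007 flags P=1 W=1 U=1 S=0
  ⇒ phys 0x30509  [2 reads]

Access #2 fault: NONE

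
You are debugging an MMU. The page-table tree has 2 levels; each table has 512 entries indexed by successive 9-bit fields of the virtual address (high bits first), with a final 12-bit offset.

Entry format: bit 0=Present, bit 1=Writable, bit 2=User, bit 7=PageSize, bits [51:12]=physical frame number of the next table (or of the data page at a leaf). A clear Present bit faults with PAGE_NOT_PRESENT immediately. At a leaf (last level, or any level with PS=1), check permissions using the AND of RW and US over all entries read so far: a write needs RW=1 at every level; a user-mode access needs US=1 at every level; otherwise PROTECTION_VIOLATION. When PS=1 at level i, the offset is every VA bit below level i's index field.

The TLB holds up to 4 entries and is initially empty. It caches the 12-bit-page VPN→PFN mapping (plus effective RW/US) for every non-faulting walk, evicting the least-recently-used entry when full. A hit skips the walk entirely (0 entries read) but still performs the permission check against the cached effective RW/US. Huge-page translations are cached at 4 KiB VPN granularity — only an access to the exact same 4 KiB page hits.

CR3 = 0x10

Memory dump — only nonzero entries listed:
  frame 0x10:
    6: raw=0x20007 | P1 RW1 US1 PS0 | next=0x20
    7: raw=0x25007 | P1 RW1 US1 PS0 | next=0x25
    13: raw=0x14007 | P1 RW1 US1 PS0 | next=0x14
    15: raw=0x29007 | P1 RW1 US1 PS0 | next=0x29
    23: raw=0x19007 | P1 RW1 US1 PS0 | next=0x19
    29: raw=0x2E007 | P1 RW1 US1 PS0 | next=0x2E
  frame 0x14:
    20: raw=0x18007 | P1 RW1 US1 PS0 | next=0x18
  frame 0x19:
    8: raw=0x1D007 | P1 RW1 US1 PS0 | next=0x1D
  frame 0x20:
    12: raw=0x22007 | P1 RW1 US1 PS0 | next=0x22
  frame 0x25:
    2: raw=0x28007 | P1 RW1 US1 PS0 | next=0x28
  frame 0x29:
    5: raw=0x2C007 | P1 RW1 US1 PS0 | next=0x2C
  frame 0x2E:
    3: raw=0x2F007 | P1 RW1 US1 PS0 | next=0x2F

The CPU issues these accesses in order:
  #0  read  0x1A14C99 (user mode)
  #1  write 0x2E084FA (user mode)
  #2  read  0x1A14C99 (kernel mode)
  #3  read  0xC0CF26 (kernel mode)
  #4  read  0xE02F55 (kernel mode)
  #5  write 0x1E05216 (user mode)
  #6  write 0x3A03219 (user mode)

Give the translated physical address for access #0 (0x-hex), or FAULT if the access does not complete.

Trace:
#0 VA=0x1A14C99 (r,user):
  L0 @0x10[13] → 0x14007  P=1,RW=1,US=1,PS=0
  L1 @0x14[20] → 0x18007  P=1,RW=1,US=1,PS=0
  ✓ 0x18C99  — 2 lookups
#1 VA=0x2E084FA (w,user):
  L0 @0x10[23] → 0x19007  P=1,RW=1,US=1,PS=0
  L1 @0x19[8] → 0x1D007  P=1,RW=1,US=1,PS=0
  ✓ 0x1D4FA  — 2 lookups
#2 VA=0x1A14C99 (r,kernel):
  TLB hit vpn=0x1A14 → PA=0x18C99
#3 VA=0xC0CF26 (r,kernel):
  L0 @0x10[6] → 0x20007  P=1,RW=1,US=1,PS=0
  L1 @0x20[12] → 0x22007  P=1,RW=1,US=1,PS=0
  ✓ 0x22F26  — 2 lookups
#4 VA=0xE02F55 (r,kernel):
  L0 @0x10[7] → 0x25007  P=1,RW=1,US=1,PS=0
  L1 @0x25[2] → 0x28007  P=1,RW=1,US=1,PS=0
  ✓ 0x28F55  — 2 lookups
#5 VA=0x1E05216 (w,user):
  L0 @0x10[15] → 0x29007  P=1,RW=1,US=1,PS=0
  L1 @0x29[5] → 0x2C007  P=1,RW=1,US=1,PS=0
  ✓ 0x2C216  — 2 lookups
#6 VA=0x3A03219 (w,user):
  L0 @0x10[29] → 0x2E007  P=1,RW=1,US=1,PS=0
  L1 @0x2E[3] → 0x2F007  P=1,RW=1,US=1,PS=0
  ✓ 0x2F219  — 2 lookups

Access #0 PA: 0x18C99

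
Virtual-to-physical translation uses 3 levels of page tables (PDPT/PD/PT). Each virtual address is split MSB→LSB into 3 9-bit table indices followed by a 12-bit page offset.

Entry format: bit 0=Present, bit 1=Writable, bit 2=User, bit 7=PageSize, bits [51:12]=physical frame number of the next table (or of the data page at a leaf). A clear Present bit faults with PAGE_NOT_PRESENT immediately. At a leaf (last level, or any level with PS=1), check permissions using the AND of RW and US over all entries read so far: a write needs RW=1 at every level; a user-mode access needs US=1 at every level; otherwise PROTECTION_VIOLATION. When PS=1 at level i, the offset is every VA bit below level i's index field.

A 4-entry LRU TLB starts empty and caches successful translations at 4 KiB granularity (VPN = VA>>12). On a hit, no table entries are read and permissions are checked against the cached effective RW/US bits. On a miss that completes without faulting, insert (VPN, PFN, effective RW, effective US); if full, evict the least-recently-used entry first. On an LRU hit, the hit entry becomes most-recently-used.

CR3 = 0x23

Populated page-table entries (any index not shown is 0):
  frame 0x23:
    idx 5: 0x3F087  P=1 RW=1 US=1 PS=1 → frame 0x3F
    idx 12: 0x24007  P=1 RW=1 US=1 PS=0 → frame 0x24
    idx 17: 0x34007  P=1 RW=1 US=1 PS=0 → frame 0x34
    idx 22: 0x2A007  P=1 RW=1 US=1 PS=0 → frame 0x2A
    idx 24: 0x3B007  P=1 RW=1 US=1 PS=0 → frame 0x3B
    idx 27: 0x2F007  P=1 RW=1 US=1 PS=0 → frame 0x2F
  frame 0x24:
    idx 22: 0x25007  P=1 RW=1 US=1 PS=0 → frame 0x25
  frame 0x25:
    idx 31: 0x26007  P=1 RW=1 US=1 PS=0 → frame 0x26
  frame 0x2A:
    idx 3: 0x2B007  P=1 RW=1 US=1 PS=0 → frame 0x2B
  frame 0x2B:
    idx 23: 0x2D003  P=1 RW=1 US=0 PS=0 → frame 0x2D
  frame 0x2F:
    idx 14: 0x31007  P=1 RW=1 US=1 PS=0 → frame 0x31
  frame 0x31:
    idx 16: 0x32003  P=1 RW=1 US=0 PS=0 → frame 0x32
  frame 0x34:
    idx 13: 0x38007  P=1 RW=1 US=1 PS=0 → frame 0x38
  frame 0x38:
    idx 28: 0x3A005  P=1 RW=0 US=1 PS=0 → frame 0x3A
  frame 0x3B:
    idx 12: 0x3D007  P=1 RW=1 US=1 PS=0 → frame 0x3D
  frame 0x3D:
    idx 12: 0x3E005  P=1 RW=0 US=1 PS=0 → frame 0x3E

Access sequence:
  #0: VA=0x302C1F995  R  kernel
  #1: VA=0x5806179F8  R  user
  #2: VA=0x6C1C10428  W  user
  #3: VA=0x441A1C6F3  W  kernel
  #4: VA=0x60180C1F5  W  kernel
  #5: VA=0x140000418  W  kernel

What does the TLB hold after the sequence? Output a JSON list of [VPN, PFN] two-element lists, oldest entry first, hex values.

Per-access translation:
#0 VA=0x302C1F995 (r,kernel):
  [0] read 0x23 idx=12: raw=0x24007 flags P=1 W=1 U=1 S=0
  [1] read 0x24 idx=22: raw=0x25007 flags P=1 W=1 U=1 S=0
  [2] read 0x25 idx=31: raw=0x26007 flags P=1 W=1 U=1 S=0
  → PA=0x26995  (3 entries read)
#1 VA=0x5806179F8 (r,user):
  [0] read 0x23 idx=22: raw=0x2A007 flags P=1 W=1 U=1 S=0
  [1] read 0x2A idx=3: raw=0x2B007 flags P=1 W=1 U=1 S=0
  [2] read 0x2B idx=23: raw=0x2D003 flags P=1 W=1 U=0 S=0
  ⇒ fault: PROTECTION_VIOLATION  — 3 lookups
#2 VA=0x6C1C10428 (w,user):
  [0] read 0x23 idx=27: raw=0x2F007 flags P=1 W=1 U=1 S=0
  [1] read 0x2F idx=14: raw=0x31007 flags P=1 W=1 U=1 S=0
  [2] read 0x31 idx=16: raw=0x32003 flags P=1 W=1 U=0 S=0
  ⇒ fault: PROTECTION_VIOLATION  — 3 lookups
#3 VA=0x441A1C6F3 (w,kernel):
  [0] read 0x23 idx=17: raw=0x34007 flags P=1 W=1 U=1 S=0
  [1] read 0x34 idx=13: raw=0x38007 flags P=1 W=1 U=1 S=0
  [2] read 0x38 idx=28: raw=0x3A005 flags P=1 W=0 U=1 S=0
  ⇒ fault: PROTECTION_VIOLATION  — 3 lookups
#4 VA=0x60180C1F5 (w,kernel):
  [0] read 0x23 idx=24: raw=0x3B007 flags P=1 W=1 U=1 S=0
  [1] read 0x3B idx=12: raw=0x3D007 flags P=1 W=1 U=1 S=0
  [2] read 0x3D idx=12: raw=0x3E005 flags P=1 W=0 U=1 S=0
  ⇒ fault: PROTECTION_VIOLATION  — 3 lookups
#5 VA=0x140000418 (w,kernel):
  [0] read 0x23 idx=5: raw=0x3F087 flags P=1 W=1 U=1 S=1
  → PA=0x3F418 (huge @L0)  (1 entries read)

TLB: [["0x302C1F", "0x26"], ["0x140000", "0x3F"]]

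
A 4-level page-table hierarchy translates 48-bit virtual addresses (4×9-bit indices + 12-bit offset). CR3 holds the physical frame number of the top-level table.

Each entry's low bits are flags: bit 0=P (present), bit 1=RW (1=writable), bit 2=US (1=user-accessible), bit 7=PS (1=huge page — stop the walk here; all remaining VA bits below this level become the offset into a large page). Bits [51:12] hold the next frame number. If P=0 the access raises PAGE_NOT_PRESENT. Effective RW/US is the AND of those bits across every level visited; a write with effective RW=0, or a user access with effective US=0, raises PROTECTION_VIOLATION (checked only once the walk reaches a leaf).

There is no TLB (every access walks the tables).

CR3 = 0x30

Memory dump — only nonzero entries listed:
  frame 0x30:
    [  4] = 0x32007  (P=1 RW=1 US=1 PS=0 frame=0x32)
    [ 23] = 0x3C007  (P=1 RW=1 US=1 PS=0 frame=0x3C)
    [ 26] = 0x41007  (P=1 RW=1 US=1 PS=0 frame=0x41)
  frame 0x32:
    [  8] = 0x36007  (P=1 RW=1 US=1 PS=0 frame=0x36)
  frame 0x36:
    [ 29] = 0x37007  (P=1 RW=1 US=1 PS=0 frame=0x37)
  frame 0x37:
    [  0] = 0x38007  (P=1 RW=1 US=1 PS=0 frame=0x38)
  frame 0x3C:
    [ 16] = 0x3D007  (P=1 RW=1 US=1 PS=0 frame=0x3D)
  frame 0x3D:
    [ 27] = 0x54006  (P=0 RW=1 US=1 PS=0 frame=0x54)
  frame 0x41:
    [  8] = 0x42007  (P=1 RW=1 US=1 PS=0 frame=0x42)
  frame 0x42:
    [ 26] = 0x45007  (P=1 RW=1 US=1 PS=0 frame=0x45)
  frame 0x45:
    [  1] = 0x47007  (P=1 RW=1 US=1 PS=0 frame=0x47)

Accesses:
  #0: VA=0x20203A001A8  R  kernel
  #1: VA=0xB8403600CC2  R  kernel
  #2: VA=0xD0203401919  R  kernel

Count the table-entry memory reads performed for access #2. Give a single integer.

Walk each access:
#0 VA=0x20203A001A8 (r,kernel):
  lvl0: tbl 0x30, slot 4 ⇒ 0x32007 (P1/RW1/US1/PS0)
  lvl1: tbl 0x32, slot 8 ⇒ 0x36007 (P1/RW1/US1/PS0)
  lvl2: tbl 0x36, slot 29 ⇒ 0x37007 (P1/RW1/US1/PS0)
  lvl3: tbl 0x37, slot 0 ⇒ 0x38007 (P1/RW1/US1/PS0)
  ✓ 0x381A8  — 4 lookups
#1 VA=0xB8403600CC2 (r,kernel):
  lvl0: tbl 0x30, slot 23 ⇒ 0x3C007 (P1/RW1/US1/PS0)
  lvl1: tbl 0x3C, slot 16 ⇒ 0x3D007 (P1/RW1/US1/PS0)
  lvl2: tbl 0x3D, slot 27 ⇒ 0x54006 (P0/RW1/US1/PS0)
  ⇒ fault: PAGE_NOT_PRESENT  — 3 lookups
#2 VA=0xD0203401919 (r,kernel):
  lvl0: tbl 0x30, slot 26 ⇒ 0x41007 (P1/RW1/US1/PS0)
  lvl1: tbl 0x41, slot 8 ⇒ 0x42007 (P1/RW1/US1/PS0)
  lvl2: tbl 0x42, slot 26 ⇒ 0x45007 (P1/RW1/US1/PS0)
  lvl3: tbl 0x45, slot 1 ⇒ 0x47007 (P1/RW1/US1/PS0)
  ✓ 0x47919  — 4 lookups

Entries read for #2: 4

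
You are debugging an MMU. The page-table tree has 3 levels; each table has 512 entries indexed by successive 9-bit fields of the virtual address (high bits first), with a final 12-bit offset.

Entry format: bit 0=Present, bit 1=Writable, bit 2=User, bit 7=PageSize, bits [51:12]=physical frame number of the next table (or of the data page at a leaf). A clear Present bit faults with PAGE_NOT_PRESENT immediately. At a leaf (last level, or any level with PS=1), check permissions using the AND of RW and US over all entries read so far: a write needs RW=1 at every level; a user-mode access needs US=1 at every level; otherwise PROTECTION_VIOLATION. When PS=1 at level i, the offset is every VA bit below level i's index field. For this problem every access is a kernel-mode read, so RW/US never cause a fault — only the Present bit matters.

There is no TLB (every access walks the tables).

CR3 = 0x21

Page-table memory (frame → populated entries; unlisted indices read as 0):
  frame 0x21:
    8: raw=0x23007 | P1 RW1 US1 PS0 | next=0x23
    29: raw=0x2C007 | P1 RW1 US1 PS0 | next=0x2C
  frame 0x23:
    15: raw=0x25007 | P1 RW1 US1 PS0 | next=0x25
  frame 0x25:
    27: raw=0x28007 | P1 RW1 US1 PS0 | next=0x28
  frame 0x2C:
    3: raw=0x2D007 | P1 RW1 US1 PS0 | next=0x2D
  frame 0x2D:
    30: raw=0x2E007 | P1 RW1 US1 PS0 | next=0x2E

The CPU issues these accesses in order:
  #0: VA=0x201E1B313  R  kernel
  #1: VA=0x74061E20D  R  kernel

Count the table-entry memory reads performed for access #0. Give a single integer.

Per-access translation:
#0 VA=0x201E1B313 (r,kernel):
  L0: frame=0x21 idx=8 entry=0x23007 [P=1 RW=1 US=1 PS=0]
  L1: frame=0x23 idx=15 entry=0x25007 [P=1 RW=1 US=1 PS=0]
  L2: frame=0x25 idx=27 entry=0x28007 [P=1 RW=1 US=1 PS=0]
  ✓ 0x28313  — 3 lookups
#1 VA=0x74061E20D (r,kernel):
  L0: frame=0x21 idx=29 entry=0x2C007 [P=1 RW=1 US=1 PS=0]
  L1: frame=0x2C idx=3 entry=0x2D007 [P=1 RW=1 US=1 PS=0]
  L2: frame=0x2D idx=30 entry=0x2E007 [P=1 RW=1 US=1 PS=0]
  ✓ 0x2E20D  — 3 lookups

Entries read for #0: 3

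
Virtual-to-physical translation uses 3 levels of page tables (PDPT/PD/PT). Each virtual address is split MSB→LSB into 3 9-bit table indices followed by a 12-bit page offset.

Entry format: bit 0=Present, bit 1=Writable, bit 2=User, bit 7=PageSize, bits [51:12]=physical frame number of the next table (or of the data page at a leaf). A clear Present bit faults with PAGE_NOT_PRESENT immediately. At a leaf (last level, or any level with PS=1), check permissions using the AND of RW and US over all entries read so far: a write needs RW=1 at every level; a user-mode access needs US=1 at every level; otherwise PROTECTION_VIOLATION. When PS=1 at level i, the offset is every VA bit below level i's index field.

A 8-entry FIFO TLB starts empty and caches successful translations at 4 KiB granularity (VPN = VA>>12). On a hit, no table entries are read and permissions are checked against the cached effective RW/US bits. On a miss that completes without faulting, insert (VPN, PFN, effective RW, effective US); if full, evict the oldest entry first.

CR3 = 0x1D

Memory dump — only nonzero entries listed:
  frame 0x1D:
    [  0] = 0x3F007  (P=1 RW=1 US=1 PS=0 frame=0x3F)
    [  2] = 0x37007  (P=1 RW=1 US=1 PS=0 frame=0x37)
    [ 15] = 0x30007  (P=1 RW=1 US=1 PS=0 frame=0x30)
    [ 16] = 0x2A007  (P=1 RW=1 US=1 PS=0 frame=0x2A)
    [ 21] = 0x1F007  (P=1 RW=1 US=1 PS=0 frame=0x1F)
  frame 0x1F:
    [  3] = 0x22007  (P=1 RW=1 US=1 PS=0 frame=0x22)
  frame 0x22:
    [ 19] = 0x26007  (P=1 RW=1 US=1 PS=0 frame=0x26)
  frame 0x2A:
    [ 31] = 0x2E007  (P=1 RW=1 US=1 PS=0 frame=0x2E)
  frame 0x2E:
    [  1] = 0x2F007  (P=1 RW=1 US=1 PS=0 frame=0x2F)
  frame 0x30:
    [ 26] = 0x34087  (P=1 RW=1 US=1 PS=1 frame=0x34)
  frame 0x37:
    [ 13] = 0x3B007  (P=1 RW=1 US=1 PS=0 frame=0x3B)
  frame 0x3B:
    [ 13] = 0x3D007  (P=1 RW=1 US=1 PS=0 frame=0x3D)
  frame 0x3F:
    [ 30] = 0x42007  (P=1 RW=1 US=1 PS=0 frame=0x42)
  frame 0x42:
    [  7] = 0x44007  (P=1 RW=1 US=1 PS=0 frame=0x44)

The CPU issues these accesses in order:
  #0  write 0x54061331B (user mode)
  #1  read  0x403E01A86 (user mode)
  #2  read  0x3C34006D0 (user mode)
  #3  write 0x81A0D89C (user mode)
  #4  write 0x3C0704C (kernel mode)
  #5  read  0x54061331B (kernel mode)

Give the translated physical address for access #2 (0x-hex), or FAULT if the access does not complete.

Walk each access:
#0 VA=0x54061331B (w,user):
  L0: frame=0x1D idx=21 entry=0x1F007 [P=1 RW=1 US=1 PS=0]
  L1: frame=0x1F idx=3 entry=0x22007 [P=1 RW=1 US=1 PS=0]
  L2: frame=0x22 idx=19 entry=0x26007 [P=1 RW=1 US=1 PS=0]
  ✓ 0x2631B  — 3 lookups
#1 VA=0x403E01A86 (r,user):
  L0: frame=0x1D idx=16 entry=0x2A007 [P=1 RW=1 US=1 PS=0]
  L1: frame=0x2A idx=31 entry=0x2E007 [P=1 RW=1 US=1 PS=0]
  L2: frame=0x2E idx=1 entry=0x2F007 [P=1 RW=1 US=1 PS=0]
  ✓ 0x2FA86  — 3 lookups
#2 VA=0x3C34006D0 (r,user):
  L0: frame=0x1D idx=15 entry=0x30007 [P=1 RW=1 US=1 PS=0]
  L1: frame=0x30 idx=26 entry=0x34087 [P=1 RW=1 US=1 PS=1]
  ✓ 0x346D0 (huge @L1)  — 2 lookups
#3 VA=0x81A0D89C (w,user):
  L0: frame=0x1D idx=2 entry=0x37007 [P=1 RW=1 US=1 PS=0]
  L1: frame=0x37 idx=13 entry=0x3B007 [P=1 RW=1 US=1 PS=0]
  L2: frame=0x3B idx=13 entry=0x3D007 [P=1 RW=1 US=1 PS=0]
  ✓ 0x3D89C  — 3 lookups
#4 VA=0x3C0704C (w,kernel):
  L0: frame=0x1D idx=0 entry=0x3F007 [P=1 RW=1 US=1 PS=0]
  L1: frame=0x3F idx=30 entry=0x42007 [P=1 RW=1 US=1 PS=0]
  L2: frame=0x42 idx=7 entry=0x44007 [P=1 RW=1 US=1 PS=0]
  ✓ 0x4404C  — 3 lookups
#5 VA=0x54061331B (r,kernel):
  TLB hit vpn=0x540613 → PA=0x2631B

Access #2 PA: 0x346D0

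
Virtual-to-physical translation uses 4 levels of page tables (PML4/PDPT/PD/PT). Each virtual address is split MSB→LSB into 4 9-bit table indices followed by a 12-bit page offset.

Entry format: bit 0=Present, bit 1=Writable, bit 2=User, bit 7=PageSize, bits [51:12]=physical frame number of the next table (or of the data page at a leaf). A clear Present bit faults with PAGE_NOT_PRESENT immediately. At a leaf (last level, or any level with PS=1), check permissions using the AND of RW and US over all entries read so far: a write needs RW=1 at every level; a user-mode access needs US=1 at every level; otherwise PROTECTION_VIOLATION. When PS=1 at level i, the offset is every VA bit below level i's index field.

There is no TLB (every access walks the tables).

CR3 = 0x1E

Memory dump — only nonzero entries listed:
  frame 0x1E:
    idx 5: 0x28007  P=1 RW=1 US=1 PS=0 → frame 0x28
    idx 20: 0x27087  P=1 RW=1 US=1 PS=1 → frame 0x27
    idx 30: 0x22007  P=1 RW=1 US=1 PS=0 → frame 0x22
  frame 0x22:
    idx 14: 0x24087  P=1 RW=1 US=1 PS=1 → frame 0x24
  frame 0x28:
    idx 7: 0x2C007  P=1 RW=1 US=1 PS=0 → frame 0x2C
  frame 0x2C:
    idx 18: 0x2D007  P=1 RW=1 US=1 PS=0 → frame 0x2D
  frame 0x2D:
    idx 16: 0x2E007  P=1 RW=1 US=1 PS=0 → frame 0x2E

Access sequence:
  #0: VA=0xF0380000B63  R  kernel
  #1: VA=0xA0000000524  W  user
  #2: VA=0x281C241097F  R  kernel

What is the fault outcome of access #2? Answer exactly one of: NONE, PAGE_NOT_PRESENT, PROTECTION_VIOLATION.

Trace:
#0 VA=0xF0380000B63 (r,kernel):
  [0] read 0x1E idx=30: raw=0x22007 flags P=1 W=1 U=1 S=0
  [1] read 0x22 idx=14: raw=0x24087 flags P=1 W=1 U=1 S=1
  ✓ 0x24B63 (huge @L1)  — 2 lookups
#1 VA=0xA0000000524 (w,user):
  [0] read 0x1E idx=20: raw=0x27087 flags P=1 W=1 U=1 S=1
  ✓ 0x27524 (huge @L0)  — 1 lookups
#2 VA=0x281C241097F (r,kernel):
  [0] read 0x1E idx=5: raw=0x28007 flags P=1 W=1 U=1 S=0
  [1] read 0x28 idx=7: raw=0x2C007 flags P=1 W=1 U=1 S=0
  [2] read 0x2C idx=18: raw=0x2D007 flags P=1 W=1 U=1 S=0
  [3] read 0x2D idx=16: raw=0x2E007 flags P=1 W=1 U=1 S=0
  ✓ 0x2E97F  — 4 lookups

Access #2 fault: NONE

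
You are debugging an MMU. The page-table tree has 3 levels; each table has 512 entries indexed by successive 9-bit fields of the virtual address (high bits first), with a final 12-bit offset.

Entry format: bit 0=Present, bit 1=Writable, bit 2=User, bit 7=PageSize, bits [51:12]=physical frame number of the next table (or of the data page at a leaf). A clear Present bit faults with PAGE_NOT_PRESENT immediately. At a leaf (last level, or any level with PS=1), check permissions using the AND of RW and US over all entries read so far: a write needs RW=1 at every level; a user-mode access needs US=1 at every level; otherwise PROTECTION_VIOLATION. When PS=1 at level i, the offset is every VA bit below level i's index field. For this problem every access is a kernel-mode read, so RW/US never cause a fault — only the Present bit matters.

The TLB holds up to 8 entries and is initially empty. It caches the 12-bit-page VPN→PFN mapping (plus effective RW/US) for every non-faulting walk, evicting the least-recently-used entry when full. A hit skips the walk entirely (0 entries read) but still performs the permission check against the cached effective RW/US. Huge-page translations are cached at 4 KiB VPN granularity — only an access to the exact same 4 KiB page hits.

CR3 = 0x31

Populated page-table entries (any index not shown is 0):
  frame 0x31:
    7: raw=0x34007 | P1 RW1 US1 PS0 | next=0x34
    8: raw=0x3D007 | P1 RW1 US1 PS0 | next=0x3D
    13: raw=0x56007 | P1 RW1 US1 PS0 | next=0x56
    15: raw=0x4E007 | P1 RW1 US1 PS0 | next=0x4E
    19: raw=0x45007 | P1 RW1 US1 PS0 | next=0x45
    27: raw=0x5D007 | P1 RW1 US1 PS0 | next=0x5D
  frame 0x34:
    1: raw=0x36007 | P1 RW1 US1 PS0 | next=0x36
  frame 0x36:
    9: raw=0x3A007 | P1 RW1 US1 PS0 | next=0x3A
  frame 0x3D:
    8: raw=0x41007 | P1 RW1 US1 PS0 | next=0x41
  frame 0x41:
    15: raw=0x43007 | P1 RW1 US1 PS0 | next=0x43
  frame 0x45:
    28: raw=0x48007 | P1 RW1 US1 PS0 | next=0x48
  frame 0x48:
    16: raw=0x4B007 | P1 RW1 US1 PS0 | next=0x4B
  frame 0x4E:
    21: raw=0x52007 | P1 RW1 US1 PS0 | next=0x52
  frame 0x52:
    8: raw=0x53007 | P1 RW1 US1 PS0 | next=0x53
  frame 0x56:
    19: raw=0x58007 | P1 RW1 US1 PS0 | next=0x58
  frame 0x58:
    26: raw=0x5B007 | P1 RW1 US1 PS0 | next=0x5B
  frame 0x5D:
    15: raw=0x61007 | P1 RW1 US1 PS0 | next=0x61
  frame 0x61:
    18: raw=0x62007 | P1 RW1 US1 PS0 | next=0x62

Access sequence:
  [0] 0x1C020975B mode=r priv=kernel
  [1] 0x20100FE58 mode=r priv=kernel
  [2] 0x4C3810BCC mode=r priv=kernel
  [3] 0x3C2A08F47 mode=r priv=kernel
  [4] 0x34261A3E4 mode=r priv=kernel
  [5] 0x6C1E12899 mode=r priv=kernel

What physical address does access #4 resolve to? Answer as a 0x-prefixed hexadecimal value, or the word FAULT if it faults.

Trace:
#0 VA=0x1C020975B (r,kernel):
  L0: frame=0x31 idx=7 entry=0x34007 [P=1 RW=1 US=1 PS=0]
  L1: frame=0x34 idx=1 entry=0x36007 [P=1 RW=1 US=1 PS=0]
  L2: frame=0x36 idx=9 entry=0x3A007 [P=1 RW=1 US=1 PS=0]
  → PA=0x3A75B  (3 entries read)
#1 VA=0x20100FE58 (r,kernel):
  L0: frame=0x31 idx=8 entry=0x3D007 [P=1 RW=1 US=1 PS=0]
  L1: frame=0x3D idx=8 entry=0x41007 [P=1 RW=1 US=1 PS=0]
  L2: frame=0x41 idx=15 entry=0x43007 [P=1 RW=1 US=1 PS=0]
  → PA=0x43E58  (3 entries read)
#2 VA=0x4C3810BCC (r,kernel):
  L0: frame=0x31 idx=19 entry=0x45007 [P=1 RW=1 US=1 PS=0]
  L1: frame=0x45 idx=28 entry=0x48007 [P=1 RW=1 US=1 PS=0]
  L2: frame=0x48 idx=16 entry=0x4B007 [P=1 RW=1 US=1 PS=0]
  → PA=0x4BBCC  (3 entries read)
#3 VA=0x3C2A08F47 (r,kernel):
  L0: frame=0x31 idx=15 entry=0x4E007 [P=1 RW=1 US=1 PS=0]
  L1: frame=0x4E idx=21 entry=0x52007 [P=1 RW=1 US=1 PS=0]
  L2: frame=0x52 idx=8 entry=0x53007 [P=1 RW=1 US=1 PS=0]
  → PA=0x53F47  (3 entries read)
#4 VA=0x34261A3E4 (r,kernel):
  L0: frame=0x31 idx=13 entry=0x56007 [P=1 RW=1 US=1 PS=0]
  L1: frame=0x56 idx=19 entry=0x58007 [P=1 RW=1 US=1 PS=0]
  L2: frame=0x58 idx=26 entry=0x5B007 [P=1 RW=1 US=1 PS=0]
  → PA=0x5B3E4  (3 entries read)
#5 VA=0x6C1E12899 (r,kernel):
  L0: frame=0x31 idx=27 entry=0x5D007 [P=1 RW=1 US=1 PS=0]
  L1: frame=0x5D idx=15 entry=0x61007 [P=1 RW=1 US=1 PS=0]
  L2: frame=0x61 idx=18 entry=0x62007 [P=1 RW=1 US=1 PS=0]
  → PA=0x62899  (3 entries read)

Access #4 PA: 0x5B3E4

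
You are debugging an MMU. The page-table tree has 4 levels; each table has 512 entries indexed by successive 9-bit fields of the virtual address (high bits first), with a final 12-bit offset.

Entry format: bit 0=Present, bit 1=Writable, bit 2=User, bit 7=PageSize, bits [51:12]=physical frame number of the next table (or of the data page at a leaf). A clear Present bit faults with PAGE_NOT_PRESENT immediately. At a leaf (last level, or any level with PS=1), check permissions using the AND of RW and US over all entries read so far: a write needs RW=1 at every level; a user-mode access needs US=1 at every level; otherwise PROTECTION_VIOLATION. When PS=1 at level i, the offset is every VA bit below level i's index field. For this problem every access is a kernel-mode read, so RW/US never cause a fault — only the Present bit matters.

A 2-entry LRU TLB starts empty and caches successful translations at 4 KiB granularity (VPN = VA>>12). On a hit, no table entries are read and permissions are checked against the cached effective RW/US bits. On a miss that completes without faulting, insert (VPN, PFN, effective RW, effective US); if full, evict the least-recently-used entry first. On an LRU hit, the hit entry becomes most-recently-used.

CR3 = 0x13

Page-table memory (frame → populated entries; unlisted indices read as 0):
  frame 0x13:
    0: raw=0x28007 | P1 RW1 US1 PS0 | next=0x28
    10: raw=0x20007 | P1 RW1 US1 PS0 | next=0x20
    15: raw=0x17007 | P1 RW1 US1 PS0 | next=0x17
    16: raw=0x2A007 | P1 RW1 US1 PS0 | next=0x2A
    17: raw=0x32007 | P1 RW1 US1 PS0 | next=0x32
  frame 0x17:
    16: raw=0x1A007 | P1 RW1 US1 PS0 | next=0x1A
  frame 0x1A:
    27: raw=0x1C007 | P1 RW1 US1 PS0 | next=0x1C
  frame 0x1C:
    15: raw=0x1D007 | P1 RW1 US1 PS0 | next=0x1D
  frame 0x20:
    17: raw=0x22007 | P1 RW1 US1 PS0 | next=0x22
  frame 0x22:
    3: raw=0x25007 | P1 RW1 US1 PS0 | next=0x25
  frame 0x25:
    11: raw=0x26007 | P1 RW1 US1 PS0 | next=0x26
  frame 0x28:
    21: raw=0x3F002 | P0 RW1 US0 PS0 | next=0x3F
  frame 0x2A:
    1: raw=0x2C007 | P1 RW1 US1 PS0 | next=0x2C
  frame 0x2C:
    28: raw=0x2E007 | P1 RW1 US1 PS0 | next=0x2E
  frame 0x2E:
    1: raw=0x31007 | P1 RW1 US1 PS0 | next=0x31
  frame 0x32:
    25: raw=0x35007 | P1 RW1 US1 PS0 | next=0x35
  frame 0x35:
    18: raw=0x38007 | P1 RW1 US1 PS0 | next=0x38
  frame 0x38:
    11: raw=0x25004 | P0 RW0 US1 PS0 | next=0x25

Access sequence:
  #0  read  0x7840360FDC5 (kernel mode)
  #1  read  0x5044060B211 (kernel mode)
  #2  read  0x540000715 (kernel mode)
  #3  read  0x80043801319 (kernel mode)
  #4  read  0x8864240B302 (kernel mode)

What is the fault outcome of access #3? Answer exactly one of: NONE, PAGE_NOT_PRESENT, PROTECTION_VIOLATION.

Per-access translation:
#0 VA=0x7840360FDC5 (r,kernel):
  L0: frame=0x13 idx=15 entry=0x17007 [P=1 RW=1 US=1 PS=0]
  L1: frame=0x17 idx=16 entry=0x1A007 [P=1 RW=1 US=1 PS=0]
  L2: frame=0x1A idx=27 entry=0x1C007 [P=1 RW=1 US=1 PS=0]
  L3: frame=0x1C idx=15 entry=0x1D007 [P=1 RW=1 US=1 PS=0]
  → PA=0x1DDC5  (4 entries read)
#1 VA=0x5044060B211 (r,kernel):
  L0: frame=0x13 idx=10 entry=0x20007 [P=1 RW=1 US=1 PS=0]
  L1: frame=0x20 idx=17 entry=0x22007 [P=1 RW=1 US=1 PS=0]
  L2: frame=0x22 idx=3 entry=0x25007 [P=1 RW=1 US=1 PS=0]
  L3: frame=0x25 idx=11 entry=0x26007 [P=1 RW=1 US=1 PS=0]
  → PA=0x26211  (4 entries read)
#2 VA=0x540000715 (r,kernel):
  L0: frame=0x13 idx=0 entry=0x28007 [P=1 RW=1 US=1 PS=0]
  L1: frame=0x28 idx=21 entry=0x3F002 [P=0 RW=1 US=0 PS=0]
  ✗ PAGE_NOT_PRESENT  [2 reads]
#3 VA=0x80043801319 (r,kernel):
  L0: frame=0x13 idx=16 entry=0x2A007 [P=1 RW=1 US=1 PS=0]
  L1: frame=0x2A idx=1 entry=0x2C007 [P=1 RW=1 US=1 PS=0]
  L2: frame=0x2C idx=28 entry=0x2E007 [P=1 RW=1 US=1 PS=0]
  L3: frame=0x2E idx=1 entry=0x31007 [P=1 RW=1 US=1 PS=0]
  → PA=0x31319  (4 entries read)
#4 VA=0x8864240B302 (r,kernel):
  L0: frame=0x13 idx=17 entry=0x32007 [P=1 RW=1 US=1 PS=0]
  L1: frame=0x32 idx=25 entry=0x35007 [P=1 RW=1 US=1 PS=0]
  L2: frame=0x35 idx=18 entry=0x38007 [P=1 RW=1 US=1 PS=0]
  L3: frame=0x38 idx=11 entry=0x25004 [P=0 RW=0 US=1 PS=0]
  ✗ PAGE_NOT_PRESENT  [4 reads]

Access #3 fault: NONE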